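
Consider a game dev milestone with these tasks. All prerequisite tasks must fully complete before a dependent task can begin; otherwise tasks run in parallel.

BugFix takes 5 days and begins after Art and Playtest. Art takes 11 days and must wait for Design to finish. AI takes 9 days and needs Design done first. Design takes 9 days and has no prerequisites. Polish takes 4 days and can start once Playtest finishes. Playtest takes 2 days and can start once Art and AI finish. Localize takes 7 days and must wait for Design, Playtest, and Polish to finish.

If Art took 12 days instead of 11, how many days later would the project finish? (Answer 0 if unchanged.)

1

The binding path is Design→Art→Playtest→Polish→Localize = 9+11+2+4+7 = 33; finish at 33 days.
Art is on the critical path; changing it to 12 makes that path 34 days.
That remains the longest chain; total 34 days.
Change in finish: 34 − 33 = +1 days.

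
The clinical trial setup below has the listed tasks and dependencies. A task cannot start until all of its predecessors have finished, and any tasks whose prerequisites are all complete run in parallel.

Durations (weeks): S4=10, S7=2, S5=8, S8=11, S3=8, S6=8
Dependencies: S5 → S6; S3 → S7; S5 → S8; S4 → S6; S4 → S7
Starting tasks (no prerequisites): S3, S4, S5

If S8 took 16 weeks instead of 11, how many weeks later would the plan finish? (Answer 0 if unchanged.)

5

Actual critical path: S5→S8 = 8+11 = 19 ⇒ 19 weeks.
S8 lies on that path, so at 16 weeks the path becomes 24 weeks.
The critical path is still S5→S8; finish is now 24 weeks.
Change in finish: 24 − 19 = +5 weeks.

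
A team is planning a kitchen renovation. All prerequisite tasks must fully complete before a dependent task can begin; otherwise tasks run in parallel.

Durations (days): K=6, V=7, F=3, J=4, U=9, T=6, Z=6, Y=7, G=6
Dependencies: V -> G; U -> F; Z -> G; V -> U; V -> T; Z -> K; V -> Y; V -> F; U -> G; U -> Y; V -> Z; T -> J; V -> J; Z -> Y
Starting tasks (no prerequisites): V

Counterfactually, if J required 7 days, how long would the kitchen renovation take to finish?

23

As given, the longest chain is V→U→Y = 7+9+7 = 23, so the finish is 23 days.
J is off the critical path — its longest chain is 17 days, giving 6 of slack.
No other chain overtakes it, so the finish is 23 days.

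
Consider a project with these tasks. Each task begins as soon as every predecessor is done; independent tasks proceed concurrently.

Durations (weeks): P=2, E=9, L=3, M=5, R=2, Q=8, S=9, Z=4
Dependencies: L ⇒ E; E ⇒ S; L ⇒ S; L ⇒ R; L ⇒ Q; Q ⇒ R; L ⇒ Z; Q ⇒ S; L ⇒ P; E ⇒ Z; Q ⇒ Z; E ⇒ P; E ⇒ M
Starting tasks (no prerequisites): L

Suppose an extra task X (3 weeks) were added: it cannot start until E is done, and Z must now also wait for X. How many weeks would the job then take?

21

Originally the job takes 21 weeks.
With X inserted, Z now waits for max(L, Q, E, X).
New critical path: L→E→S = 3+9+9 = 21 ⇒ 21 weeks.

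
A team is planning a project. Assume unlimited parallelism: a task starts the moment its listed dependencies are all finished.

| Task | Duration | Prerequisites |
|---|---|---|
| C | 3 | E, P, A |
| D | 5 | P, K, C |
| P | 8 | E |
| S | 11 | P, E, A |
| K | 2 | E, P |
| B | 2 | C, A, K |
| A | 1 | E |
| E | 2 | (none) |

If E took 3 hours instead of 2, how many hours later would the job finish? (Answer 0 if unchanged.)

Baseline: E→P→S = 2+8+11 = 21 → 21 hours.
E lies on that path, so at 3 hours the path becomes 22 hours.
That remains the longest chain; total 22 hours.
Change in finish: 22 − 21 = +1 hours.

1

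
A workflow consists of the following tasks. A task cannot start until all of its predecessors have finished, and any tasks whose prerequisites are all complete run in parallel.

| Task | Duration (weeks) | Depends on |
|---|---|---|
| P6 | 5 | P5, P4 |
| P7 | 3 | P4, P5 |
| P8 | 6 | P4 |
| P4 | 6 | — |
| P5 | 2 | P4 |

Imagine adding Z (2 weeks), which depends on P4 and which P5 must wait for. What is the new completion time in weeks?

Originally the job takes 13 weeks.
With Z inserted, P5 now waits for max(P4, Z).
New critical path: P4→Z→P5→P6 = 6+2+2+5 = 15 ⇒ 15 weeks.

15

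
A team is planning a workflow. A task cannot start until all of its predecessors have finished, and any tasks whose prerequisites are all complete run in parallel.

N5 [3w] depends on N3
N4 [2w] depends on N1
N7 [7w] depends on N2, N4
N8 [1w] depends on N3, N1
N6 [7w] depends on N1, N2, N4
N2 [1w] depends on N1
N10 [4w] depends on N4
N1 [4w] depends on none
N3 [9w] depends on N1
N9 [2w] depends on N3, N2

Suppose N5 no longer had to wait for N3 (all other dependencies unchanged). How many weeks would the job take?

With the dependency in place, N1→N3→N5 = 4+9+3 = 16 sets the finish at 16 weeks.
Without N3→N5, N5's earliest start moves from 13 to 0.
New critical path: N1→N3→N9 = 4+9+2 = 15 ⇒ 15 weeks.

15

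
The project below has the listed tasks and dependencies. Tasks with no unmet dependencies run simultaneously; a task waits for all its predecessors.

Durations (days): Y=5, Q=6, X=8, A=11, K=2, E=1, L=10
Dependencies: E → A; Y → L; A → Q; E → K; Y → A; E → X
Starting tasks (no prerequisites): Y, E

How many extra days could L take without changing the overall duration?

7

The longest chain is Y→A→Q = 5+11+6 = 22; overall finish 22 days.
L finishes as early as 15 and must finish by 22.
Float = 22 − 15 = 7.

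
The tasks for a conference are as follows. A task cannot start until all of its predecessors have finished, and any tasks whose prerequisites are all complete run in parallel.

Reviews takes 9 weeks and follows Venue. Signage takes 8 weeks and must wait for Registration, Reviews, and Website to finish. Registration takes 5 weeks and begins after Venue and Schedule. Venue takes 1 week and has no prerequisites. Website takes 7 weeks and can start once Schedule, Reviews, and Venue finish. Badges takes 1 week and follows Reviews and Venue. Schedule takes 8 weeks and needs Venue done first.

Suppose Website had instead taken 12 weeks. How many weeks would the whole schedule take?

The binding path is Venue→Reviews→Website→Signage = 1+9+7+8 = 25; finish at 25 weeks.
Website is on the critical path; changing it to 12 makes that path 30 weeks.
That remains the longest chain; total 30 weeks.

30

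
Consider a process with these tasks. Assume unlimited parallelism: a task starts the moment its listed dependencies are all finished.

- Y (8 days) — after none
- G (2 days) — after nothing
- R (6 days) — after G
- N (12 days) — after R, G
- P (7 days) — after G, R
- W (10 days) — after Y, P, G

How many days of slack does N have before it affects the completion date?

The longest chain is G→R→P→W = 2+6+7+10 = 25; overall finish 25 days.
Longest path through N: 20 days (earliest finish 20, latest finish 25).
So N can slip 25 − 20 = 5 days.

5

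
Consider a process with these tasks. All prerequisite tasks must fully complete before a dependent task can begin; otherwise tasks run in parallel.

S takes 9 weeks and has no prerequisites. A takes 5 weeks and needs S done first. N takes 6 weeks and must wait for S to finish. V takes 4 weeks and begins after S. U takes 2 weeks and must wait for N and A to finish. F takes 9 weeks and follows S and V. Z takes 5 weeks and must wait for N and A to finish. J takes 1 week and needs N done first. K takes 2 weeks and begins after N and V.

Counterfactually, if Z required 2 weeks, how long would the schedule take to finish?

The binding path is S→V→F = 9+4+9 = 22; finish at 22 weeks.
The longest path through Z is only 20 weeks, so Z has float 2.
That remains the longest chain; total 22 weeks.

22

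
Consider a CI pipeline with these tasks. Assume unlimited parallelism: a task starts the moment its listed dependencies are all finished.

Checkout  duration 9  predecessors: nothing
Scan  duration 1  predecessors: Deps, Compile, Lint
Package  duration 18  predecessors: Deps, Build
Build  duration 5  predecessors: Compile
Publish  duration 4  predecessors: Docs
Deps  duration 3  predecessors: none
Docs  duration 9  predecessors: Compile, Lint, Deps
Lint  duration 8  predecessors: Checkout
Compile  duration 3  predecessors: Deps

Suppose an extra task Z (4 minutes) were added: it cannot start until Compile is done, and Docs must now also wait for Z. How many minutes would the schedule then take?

30

Originally the schedule takes 30 minutes.
With Z inserted, Docs now waits for max(Compile, Lint, Deps, Z).
New critical path: Checkout→Lint→Docs→Publish = 9+8+9+4 = 30 ⇒ 30 minutes.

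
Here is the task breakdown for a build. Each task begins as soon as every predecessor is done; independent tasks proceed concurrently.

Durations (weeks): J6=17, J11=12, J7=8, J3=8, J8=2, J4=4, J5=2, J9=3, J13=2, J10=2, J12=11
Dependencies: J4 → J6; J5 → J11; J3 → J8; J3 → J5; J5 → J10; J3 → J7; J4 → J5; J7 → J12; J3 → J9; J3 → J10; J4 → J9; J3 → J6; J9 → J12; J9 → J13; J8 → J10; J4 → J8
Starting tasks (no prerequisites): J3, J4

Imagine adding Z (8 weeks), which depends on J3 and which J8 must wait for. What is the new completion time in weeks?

27

Originally the plan takes 27 weeks.
With Z inserted, J8 now waits for max(J4, J3, Z).
New critical path: J3→J7→J12 = 8+8+11 = 27 ⇒ 27 weeks.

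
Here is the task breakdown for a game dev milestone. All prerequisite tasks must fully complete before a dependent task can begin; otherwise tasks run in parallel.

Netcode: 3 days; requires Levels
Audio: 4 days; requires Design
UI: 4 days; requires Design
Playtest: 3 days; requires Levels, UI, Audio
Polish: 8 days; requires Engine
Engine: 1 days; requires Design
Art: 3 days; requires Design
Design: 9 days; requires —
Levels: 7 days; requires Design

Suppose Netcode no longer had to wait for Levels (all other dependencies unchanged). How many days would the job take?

Original critical path: Design→Levels→Netcode = 9+7+3 = 19 ⇒ 19 days.
Without Levels→Netcode, Netcode's earliest start moves from 16 to 0.
After: Design→Levels→Playtest = 9+7+3 = 19 → 19 days.

19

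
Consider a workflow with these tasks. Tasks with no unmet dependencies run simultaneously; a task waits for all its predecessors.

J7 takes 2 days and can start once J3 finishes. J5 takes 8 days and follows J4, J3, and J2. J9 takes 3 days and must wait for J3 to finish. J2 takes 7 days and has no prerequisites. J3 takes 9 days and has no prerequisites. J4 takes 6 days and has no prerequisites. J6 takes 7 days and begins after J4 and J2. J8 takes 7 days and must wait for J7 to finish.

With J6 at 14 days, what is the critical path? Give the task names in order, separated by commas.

As given, the longest chain is J3→J7→J8 = 9+2+7 = 18, so the finish is 18 days.
J6 is off the critical path — its longest chain is 14 days, giving 4 of slack.
The binding chain switches to J2→J6 = 7+14 = 21; finish 21 days.

J2, J6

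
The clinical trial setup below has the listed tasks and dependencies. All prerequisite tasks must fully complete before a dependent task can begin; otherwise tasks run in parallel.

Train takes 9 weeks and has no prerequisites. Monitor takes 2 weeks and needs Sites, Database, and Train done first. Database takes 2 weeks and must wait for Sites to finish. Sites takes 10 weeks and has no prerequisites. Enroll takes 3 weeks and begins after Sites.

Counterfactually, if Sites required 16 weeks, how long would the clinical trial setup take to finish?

Actual critical path: Sites→Database→Monitor = 10+2+2 = 14 ⇒ 14 weeks.
Sites is on the critical path; changing it to 16 makes that path 20 weeks.
That remains the longest chain; total 20 weeks.

20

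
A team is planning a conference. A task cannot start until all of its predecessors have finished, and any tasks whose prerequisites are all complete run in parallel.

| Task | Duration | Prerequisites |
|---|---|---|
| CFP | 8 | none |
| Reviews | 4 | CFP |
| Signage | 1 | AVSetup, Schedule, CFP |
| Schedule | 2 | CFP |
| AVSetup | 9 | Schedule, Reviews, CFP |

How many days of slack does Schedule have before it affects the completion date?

2

CFP→Reviews→AVSetup→Signage = 8+4+9+1 = 22 sets the makespan at 22 days.
The longest chain containing Schedule totals 20 days.
Slack of Schedule = 10 − 8 = 2 days.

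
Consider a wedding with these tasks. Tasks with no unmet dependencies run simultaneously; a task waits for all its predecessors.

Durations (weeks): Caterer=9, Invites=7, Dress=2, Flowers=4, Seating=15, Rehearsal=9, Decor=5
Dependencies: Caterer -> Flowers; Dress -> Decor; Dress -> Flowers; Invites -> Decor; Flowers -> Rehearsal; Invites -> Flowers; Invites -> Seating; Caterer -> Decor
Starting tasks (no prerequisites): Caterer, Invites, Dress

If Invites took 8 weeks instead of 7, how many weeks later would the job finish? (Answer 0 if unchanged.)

1

As given, the longest chain is Invites→Seating = 7+15 = 22, so the finish is 22 weeks.
Since Invites is critical, the +1 change carries straight to that chain (now 23 weeks).
That remains the longest chain; total 23 weeks.
Change in finish: 23 − 22 = +1 weeks.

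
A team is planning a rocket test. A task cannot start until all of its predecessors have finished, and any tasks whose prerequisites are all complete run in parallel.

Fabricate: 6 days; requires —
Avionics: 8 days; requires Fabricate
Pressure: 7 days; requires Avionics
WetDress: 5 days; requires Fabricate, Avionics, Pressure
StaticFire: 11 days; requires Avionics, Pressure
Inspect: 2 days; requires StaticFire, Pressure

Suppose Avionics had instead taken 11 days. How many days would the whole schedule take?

The binding path is Fabricate→Avionics→Pressure→StaticFire→Inspect = 6+8+7+11+2 = 34; finish at 34 days.
Avionics lies on that path, so at 11 days the path becomes 37 days.
No other chain overtakes it, so the finish is 37 days.

37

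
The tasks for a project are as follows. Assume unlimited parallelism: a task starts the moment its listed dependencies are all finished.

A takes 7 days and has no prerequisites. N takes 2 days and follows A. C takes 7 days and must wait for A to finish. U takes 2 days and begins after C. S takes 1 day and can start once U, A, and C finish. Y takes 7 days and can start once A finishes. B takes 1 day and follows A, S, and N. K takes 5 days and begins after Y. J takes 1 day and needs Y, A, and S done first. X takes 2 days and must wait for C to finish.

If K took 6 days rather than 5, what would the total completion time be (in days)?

Baseline: A→Y→K = 7+7+5 = 19 → 19 days.
K lies on that path, so at 6 days the path becomes 20 days.
The critical path is still A→Y→K; finish is now 20 days.

20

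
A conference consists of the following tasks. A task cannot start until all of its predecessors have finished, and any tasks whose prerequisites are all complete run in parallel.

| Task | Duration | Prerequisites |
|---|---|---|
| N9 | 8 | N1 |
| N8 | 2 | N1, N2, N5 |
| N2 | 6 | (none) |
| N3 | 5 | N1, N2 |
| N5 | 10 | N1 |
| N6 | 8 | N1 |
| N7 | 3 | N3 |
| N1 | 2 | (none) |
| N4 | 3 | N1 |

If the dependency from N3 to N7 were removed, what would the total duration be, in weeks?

With the dependency in place, N1→N5→N8 = 2+10+2 = 14 sets the finish at 14 weeks.
Without N3→N7, N7's earliest start moves from 11 to 0.
The longest chain is now N1→N5→N8 = 2+10+2 = 14, so the plan takes 14 weeks.

14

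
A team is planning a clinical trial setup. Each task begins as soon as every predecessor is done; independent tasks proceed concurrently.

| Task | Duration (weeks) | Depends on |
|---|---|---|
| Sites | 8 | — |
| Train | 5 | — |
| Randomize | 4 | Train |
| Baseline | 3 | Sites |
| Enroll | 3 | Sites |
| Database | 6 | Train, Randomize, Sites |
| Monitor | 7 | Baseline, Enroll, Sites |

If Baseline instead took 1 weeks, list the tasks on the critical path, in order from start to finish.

Critical path before the change: Sites→Baseline→Monitor = 8+3+7 = 18 giving 18 weeks.
Baseline is on the critical path; changing it to 1 makes that path 16 weeks.
New critical path: Sites→Enroll→Monitor = 8+3+7 = 18 ⇒ 18 weeks.

Sites, Enroll, Monitor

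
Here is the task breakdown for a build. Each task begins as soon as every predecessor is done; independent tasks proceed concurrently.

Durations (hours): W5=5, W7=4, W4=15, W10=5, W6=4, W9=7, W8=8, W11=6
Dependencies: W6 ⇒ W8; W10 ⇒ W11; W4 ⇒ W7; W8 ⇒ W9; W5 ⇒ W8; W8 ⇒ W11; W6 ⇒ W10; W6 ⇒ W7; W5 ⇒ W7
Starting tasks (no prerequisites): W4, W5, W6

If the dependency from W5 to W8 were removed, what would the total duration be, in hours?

19

Original critical path: W5→W8→W9 = 5+8+7 = 20 ⇒ 20 hours.
Without W5→W8, W8's earliest start moves from 5 to 4.
The longest chain is now W4→W7 = 15+4 = 19, so the schedule takes 19 hours.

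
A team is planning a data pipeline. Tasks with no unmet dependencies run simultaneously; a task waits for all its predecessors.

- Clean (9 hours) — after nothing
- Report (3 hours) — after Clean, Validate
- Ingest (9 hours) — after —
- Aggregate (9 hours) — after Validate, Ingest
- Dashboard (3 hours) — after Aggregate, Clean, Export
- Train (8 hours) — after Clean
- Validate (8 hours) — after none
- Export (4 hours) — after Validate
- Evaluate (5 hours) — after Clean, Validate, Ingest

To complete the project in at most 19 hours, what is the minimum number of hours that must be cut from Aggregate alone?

2

Current finish: 21 hours; target: 19.
Aggregate is on every critical path, so each hour cut from Aggregate cuts the finish by one (this holds down to a finish of 17).
Need 21 − 19 = 2 hours off Aggregate → Aggregate becomes 7 hours, finish becomes 19.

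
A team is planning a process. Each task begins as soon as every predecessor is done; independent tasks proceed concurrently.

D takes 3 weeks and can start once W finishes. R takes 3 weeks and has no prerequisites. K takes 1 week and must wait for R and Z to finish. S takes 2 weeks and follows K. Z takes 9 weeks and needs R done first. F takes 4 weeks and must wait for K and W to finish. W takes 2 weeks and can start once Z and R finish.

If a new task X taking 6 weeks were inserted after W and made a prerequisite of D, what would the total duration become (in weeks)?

Originally the project takes 18 weeks.
With X inserted, D now waits for max(W, X).
New critical path: R→Z→W→X→D = 3+9+2+6+3 = 23 ⇒ 23 weeks.

23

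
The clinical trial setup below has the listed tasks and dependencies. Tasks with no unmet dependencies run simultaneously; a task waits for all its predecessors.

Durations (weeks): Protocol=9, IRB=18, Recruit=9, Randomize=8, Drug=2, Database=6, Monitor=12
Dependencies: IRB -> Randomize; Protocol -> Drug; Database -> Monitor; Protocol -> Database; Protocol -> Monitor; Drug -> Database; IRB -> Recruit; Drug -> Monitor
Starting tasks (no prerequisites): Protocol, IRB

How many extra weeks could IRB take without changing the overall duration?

2

The longest chain is Protocol→Drug→Database→Monitor = 9+2+6+12 = 29; overall finish 29 weeks.
The longest chain containing IRB totals 27 weeks.
Float = 29 − 27 = 2.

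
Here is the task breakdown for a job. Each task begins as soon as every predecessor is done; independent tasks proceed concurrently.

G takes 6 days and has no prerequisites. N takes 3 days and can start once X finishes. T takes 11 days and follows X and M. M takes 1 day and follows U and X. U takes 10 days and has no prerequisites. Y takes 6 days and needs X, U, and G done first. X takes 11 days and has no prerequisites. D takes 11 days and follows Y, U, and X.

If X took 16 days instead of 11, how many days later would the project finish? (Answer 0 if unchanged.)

5

Baseline: X→Y→D = 11+6+11 = 28 → 28 days.
X lies on that path, so at 16 days the path becomes 33 days.
No other chain overtakes it, so the finish is 33 days.
Change in finish: 33 − 28 = +5 days.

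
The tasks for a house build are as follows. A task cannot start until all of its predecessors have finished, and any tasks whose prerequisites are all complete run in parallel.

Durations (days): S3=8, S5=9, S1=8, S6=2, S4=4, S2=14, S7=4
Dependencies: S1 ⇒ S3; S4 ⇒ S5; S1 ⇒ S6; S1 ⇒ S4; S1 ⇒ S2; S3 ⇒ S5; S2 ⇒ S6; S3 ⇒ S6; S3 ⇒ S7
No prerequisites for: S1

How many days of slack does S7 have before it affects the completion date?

5

The longest chain is S1→S3→S5 = 8+8+9 = 25; overall finish 25 days.
The longest chain containing S7 totals 20 days.
So S7 can slip 25 − 20 = 5 days.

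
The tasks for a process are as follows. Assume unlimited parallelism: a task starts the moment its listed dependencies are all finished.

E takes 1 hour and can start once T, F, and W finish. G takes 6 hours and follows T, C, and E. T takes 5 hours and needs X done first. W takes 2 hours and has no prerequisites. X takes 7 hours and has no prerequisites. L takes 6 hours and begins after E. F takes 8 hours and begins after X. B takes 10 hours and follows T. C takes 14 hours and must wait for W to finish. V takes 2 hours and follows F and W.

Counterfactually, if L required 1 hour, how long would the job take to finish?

22

As given, the longest chain is X→F→E→L = 7+8+1+6 = 22, so the finish is 22 hours.
Since L is critical, the -5 change carries straight to that chain (now 17 hours).
New critical path: W→C→G = 2+14+6 = 22 ⇒ 22 hours.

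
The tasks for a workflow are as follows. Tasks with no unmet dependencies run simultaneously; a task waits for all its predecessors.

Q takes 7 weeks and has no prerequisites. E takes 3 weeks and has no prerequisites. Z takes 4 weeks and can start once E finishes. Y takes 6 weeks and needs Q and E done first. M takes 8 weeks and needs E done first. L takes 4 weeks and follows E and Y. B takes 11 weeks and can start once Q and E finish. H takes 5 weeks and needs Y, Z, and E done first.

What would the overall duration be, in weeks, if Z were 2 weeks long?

18

Actual critical path: Q→Y→H = 7+6+5 = 18 ⇒ 18 weeks.
Z is off the critical path — its longest chain is 12 weeks, giving 6 of slack.
The critical path is still Q→Y→H; finish is now 18 weeks.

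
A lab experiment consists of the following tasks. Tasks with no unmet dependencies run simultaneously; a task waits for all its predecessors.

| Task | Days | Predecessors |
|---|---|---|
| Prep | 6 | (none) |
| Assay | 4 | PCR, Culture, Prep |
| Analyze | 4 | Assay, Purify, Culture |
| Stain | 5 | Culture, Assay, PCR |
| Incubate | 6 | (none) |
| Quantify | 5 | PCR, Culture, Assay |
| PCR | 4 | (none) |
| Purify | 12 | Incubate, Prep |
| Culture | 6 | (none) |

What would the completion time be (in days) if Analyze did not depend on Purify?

Before: longest chain Prep→Purify→Analyze = 6+12+4 = 22, finish 22.
Without Purify→Analyze, Analyze's earliest start moves from 18 to 10.
New critical path: Prep→Purify = 6+12 = 18 ⇒ 18 days.

18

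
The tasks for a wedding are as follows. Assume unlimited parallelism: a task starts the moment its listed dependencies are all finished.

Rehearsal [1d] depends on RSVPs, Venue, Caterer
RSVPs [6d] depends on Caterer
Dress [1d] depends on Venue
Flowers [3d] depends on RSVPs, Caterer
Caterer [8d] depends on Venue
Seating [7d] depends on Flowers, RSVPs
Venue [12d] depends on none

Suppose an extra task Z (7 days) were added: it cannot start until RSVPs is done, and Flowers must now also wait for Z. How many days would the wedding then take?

43

Originally the wedding takes 36 days.
With Z inserted, Flowers now waits for max(RSVPs, Caterer, Z).
New critical path: Venue→Caterer→RSVPs→Z→Flowers→Seating = 12+8+6+7+3+7 = 43 ⇒ 43 days.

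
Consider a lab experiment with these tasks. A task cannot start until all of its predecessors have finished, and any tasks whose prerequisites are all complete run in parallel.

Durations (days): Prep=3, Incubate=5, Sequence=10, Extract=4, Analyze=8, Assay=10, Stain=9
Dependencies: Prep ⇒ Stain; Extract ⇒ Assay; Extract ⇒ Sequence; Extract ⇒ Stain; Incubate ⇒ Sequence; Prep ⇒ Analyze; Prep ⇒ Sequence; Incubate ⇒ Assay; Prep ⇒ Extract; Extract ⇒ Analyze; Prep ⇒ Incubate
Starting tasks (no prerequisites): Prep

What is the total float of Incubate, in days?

The longest chain is Prep→Incubate→Sequence = 3+5+10 = 18; overall finish 18 days.
The longest chain containing Incubate totals 18 days.
So Incubate can slip 8 − 8 = 0 days.

0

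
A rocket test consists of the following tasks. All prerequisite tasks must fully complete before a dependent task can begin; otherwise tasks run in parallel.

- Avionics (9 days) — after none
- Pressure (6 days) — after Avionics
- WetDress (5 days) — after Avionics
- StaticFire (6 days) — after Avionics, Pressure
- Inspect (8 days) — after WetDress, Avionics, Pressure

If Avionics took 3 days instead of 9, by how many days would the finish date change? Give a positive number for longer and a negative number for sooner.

-6

The binding path is Avionics→Pressure→Inspect = 9+6+8 = 23; finish at 23 days.
Since Avionics is critical, the -6 change carries straight to that chain (now 17 days).
The critical path is still Avionics→Pressure→Inspect; finish is now 17 days.
Change in finish: 17 − 23 = -6 days.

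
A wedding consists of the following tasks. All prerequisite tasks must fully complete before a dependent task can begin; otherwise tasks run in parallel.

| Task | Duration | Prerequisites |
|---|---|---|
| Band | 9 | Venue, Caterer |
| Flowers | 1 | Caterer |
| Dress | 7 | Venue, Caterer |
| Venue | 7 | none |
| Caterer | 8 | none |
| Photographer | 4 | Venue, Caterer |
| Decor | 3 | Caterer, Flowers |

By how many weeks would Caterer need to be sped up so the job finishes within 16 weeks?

Current finish: 17 weeks; target: 16.
Caterer is on every critical path, so each week cut from Caterer cuts the finish by one (this holds down to a finish of 16).
Need 17 − 16 = 1 week off Caterer → Caterer becomes 7 weeks, finish becomes 16.

1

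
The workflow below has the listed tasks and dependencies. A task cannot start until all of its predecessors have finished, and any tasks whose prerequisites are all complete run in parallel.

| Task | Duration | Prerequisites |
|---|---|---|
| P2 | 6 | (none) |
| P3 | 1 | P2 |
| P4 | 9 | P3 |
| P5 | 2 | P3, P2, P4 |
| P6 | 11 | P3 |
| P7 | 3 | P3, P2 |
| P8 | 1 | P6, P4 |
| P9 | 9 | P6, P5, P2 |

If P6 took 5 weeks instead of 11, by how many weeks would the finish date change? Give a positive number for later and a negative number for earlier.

0

Actual critical path: P2→P3→P6→P9 = 6+1+11+9 = 27 ⇒ 27 weeks.
Since P6 is critical, the -6 change carries straight to that chain (now 21 weeks).
New critical path: P2→P3→P4→P5→P9 = 6+1+9+2+9 = 27 ⇒ 27 weeks.
Change in finish: 27 − 27 = +0 weeks.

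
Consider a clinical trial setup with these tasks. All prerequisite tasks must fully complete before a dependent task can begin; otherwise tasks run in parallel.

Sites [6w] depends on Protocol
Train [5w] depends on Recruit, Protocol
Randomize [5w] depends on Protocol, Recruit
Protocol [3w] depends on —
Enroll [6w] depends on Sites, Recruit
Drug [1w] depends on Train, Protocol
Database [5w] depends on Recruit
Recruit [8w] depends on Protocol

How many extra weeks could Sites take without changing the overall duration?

The longest chain is Protocol→Recruit→Train→Drug = 3+8+5+1 = 17; overall finish 17 weeks.
Sites finishes as early as 9 and must finish by 11.
Float = 17 − 15 = 2.

2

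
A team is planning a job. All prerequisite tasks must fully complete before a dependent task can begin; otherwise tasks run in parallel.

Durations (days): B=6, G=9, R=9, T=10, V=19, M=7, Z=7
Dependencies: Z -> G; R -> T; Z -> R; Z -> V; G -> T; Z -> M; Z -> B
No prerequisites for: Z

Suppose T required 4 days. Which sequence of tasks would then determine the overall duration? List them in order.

Critical path before the change: Z→G→T = 7+9+10 = 26 giving 26 days.
T is on the critical path; changing it to 4 makes that path 20 days.
The binding chain switches to Z→V = 7+19 = 26; finish 26 days.

Z, V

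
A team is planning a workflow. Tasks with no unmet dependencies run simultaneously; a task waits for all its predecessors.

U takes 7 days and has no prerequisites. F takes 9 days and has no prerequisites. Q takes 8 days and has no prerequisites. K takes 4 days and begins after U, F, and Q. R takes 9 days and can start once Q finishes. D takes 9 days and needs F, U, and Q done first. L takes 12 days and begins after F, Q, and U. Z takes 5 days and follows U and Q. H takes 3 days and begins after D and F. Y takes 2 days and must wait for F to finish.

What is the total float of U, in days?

Critical path: F→D→H = 9+9+3 = 21, so the finish is 21 days.
Longest path through U: 19 days (earliest finish 7, latest finish 9).
Slack of U = 2 − 0 = 2 days.

2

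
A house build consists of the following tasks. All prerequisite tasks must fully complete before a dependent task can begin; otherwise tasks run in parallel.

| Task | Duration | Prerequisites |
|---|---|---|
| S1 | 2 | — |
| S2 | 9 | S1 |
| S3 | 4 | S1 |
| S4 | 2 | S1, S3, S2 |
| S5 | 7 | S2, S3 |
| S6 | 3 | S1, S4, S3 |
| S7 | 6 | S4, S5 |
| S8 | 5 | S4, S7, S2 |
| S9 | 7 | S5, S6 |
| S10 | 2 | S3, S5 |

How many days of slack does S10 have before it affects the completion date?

9

The longest chain is S1→S2→S5→S7→S8 = 2+9+7+6+5 = 29; overall finish 29 days.
S10 finishes as early as 20 and must finish by 29.
Slack of S10 = 27 − 18 = 9 days.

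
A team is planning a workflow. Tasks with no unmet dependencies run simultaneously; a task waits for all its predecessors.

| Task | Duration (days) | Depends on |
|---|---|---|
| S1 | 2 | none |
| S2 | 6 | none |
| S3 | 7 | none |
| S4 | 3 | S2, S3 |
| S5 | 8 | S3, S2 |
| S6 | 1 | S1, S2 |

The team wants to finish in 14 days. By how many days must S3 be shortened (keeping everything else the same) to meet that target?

1

Current finish: 15 days; target: 14.
S3 is on every critical path, so each day cut from S3 cuts the finish by one (this holds down to a finish of 14).
Need 15 − 14 = 1 day off S3 → S3 becomes 6 days, finish becomes 14.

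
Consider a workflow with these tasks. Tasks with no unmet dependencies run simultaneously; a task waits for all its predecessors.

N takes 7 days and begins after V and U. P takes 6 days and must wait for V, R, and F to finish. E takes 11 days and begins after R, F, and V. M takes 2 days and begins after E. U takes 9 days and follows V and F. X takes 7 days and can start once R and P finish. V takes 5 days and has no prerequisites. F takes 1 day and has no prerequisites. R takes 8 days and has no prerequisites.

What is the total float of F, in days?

4

Critical path: R→P→X = 8+6+7 = 21, so the finish is 21 days.
F finishes as early as 1 and must finish by 5.
Float = 21 − 17 = 4.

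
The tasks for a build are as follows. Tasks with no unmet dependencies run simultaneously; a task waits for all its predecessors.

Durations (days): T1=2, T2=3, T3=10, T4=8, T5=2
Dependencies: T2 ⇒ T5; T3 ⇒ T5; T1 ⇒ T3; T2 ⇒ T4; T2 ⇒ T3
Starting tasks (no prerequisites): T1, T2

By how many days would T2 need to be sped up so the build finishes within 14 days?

Current finish: 15 days; target: 14.
T2 is on every critical path, so each day cut from T2 cuts the finish by one (this holds down to a finish of 14).
Need 15 − 14 = 1 day off T2 → T2 becomes 2 days, finish becomes 14.

1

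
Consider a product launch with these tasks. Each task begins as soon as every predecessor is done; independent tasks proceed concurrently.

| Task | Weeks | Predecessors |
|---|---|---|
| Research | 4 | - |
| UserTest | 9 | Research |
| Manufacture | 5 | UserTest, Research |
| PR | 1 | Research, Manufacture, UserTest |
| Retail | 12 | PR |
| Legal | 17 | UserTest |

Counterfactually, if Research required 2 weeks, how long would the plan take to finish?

Critical path before the change: Research→UserTest→Manufacture→PR→Retail = 4+9+5+1+12 = 31 giving 31 weeks.
Since Research is critical, the -2 change carries straight to that chain (now 29 weeks).
That remains the longest chain; total 29 weeks.

29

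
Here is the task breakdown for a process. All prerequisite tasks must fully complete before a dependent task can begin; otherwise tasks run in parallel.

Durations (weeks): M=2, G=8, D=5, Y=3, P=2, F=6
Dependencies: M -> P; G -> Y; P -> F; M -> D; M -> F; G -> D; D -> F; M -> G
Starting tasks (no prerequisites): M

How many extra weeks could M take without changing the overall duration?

The longest chain is M→G→D→F = 2+8+5+6 = 21; overall finish 21 weeks.
Longest path through M: 21 weeks (earliest finish 2, latest finish 2).
Slack of M = 0 − 0 = 0 weeks.

0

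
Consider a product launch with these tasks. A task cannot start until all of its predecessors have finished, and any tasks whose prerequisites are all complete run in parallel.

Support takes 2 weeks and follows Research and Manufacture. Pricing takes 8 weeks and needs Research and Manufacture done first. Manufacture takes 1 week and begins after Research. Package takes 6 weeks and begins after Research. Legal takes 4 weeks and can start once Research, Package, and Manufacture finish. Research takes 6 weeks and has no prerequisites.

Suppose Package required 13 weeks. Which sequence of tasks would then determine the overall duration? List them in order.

Actual critical path: Research→Package→Legal = 6+6+4 = 16 ⇒ 16 weeks.
Package is on the critical path; changing it to 13 makes that path 23 weeks.
The critical path is still Research→Package→Legal; finish is now 23 weeks.

Research, Package, Legal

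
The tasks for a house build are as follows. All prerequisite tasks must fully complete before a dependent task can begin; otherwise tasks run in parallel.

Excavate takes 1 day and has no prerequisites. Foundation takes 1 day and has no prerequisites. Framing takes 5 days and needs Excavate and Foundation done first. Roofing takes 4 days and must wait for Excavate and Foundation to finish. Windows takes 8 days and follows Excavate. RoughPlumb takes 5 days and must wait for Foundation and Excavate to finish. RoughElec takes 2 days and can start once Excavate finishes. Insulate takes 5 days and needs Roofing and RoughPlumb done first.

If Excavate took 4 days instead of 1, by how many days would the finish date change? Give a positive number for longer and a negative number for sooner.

3

As given, the longest chain is Excavate→RoughPlumb→Insulate = 1+5+5 = 11, so the finish is 11 days.
Excavate lies on that path, so at 4 days the path becomes 14 days.
No other chain overtakes it, so the finish is 14 days.
Change in finish: 14 − 11 = +3 days.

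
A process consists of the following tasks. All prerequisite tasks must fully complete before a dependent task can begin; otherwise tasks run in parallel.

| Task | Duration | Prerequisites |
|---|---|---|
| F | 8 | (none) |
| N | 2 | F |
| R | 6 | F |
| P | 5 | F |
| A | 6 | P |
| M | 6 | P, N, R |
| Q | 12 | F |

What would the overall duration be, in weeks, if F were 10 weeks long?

22

As given, the longest chain is F→R→M = 8+6+6 = 20, so the finish is 20 weeks.
F is on the critical path; changing it to 10 makes that path 22 weeks.
No other chain overtakes it, so the finish is 22 weeks.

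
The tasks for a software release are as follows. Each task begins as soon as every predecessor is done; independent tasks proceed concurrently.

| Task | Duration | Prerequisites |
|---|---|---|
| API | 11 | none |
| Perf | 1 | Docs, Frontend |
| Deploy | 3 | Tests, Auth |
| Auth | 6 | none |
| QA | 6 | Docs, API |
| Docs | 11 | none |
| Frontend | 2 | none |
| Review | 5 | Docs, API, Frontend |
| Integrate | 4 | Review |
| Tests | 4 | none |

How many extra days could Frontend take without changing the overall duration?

The longest chain is API→Review→Integrate = 11+5+4 = 20; overall finish 20 days.
The longest chain containing Frontend totals 11 days.
Float = 20 − 11 = 9.

9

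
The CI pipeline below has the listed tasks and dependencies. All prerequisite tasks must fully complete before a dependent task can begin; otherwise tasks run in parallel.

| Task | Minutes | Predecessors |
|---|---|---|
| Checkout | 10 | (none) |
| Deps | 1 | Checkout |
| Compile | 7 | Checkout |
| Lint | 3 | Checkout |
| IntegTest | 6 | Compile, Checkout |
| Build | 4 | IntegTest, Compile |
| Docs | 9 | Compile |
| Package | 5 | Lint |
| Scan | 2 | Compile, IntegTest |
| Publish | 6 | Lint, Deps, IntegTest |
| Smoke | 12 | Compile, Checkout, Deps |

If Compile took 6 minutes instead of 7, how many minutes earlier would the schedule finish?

The binding path is Checkout→Compile→IntegTest→Publish = 10+7+6+6 = 29; finish at 29 minutes.
Compile lies on that path, so at 6 minutes the path becomes 28 minutes.
No other chain overtakes it, so the finish is 28 minutes.
Change in finish: 28 − 29 = -1 minutes.

1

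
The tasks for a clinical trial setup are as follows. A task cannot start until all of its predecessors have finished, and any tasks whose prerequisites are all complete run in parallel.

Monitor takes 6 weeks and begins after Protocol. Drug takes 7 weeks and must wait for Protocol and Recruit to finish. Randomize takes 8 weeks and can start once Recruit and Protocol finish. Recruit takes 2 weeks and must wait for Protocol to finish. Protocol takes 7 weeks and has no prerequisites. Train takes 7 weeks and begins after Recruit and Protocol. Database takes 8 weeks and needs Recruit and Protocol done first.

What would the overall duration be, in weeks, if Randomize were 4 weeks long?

As given, the longest chain is Protocol→Recruit→Randomize = 7+2+8 = 17, so the finish is 17 weeks.
Since Randomize is critical, the -4 change carries straight to that chain (now 13 weeks).
New critical path: Protocol→Recruit→Database = 7+2+8 = 17 ⇒ 17 weeks.

17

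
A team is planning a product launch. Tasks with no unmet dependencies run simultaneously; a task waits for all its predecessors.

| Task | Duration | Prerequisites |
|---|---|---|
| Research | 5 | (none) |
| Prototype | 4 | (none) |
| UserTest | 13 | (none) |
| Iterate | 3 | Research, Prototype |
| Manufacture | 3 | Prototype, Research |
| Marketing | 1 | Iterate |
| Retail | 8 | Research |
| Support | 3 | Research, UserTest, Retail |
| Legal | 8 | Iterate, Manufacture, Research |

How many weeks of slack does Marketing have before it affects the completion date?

7

Critical path: Research→Iterate→Legal = 5+3+8 = 16, so the finish is 16 weeks.
Marketing finishes as early as 9 and must finish by 16.
So Marketing can slip 16 − 9 = 7 weeks.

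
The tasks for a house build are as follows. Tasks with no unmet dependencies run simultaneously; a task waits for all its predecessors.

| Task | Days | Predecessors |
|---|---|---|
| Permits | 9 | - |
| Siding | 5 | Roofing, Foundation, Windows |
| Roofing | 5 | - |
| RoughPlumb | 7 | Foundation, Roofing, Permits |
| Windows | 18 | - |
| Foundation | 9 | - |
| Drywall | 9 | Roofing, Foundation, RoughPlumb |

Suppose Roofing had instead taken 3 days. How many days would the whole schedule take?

As given, the longest chain is Permits→RoughPlumb→Drywall = 9+7+9 = 25, so the finish is 25 days.
The longest path through Roofing is only 21 days, so Roofing has float 4.
No other chain overtakes it, so the finish is 25 days.

25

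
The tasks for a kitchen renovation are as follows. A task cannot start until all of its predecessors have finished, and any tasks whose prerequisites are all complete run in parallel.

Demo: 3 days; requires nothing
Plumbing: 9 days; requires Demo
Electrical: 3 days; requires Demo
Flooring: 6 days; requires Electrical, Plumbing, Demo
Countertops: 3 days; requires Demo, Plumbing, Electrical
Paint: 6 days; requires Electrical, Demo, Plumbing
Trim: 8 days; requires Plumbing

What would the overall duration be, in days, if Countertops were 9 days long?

21

Actual critical path: Demo→Plumbing→Trim = 3+9+8 = 20 ⇒ 20 days.
Countertops is off the critical path — its longest chain is 15 days, giving 5 of slack.
New critical path: Demo→Plumbing→Countertops = 3+9+9 = 21 ⇒ 21 days.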